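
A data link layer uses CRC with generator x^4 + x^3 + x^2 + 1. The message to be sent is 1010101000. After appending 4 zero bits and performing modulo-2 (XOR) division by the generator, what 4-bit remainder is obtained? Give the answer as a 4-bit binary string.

Append 4 zeros: 10101010000000. Divide by 11101 (XOR where the leading bit is 1):
  pos 0: 10101 XOR 11101 = 01000
  pos 1: 10000 XOR 11101 = 01101
  pos 2: 11011 XOR 11101 = 00110
  pos 4: 11000 XOR 11101 = 00101
  pos 6: 10100 XOR 11101 = 01001
  pos 7: 10010 XOR 11101 = 01111
  pos 8: 11110 XOR 11101 = 00011
Remainder (last 4 bits) = 0110. This is the CRC / FCS.

0110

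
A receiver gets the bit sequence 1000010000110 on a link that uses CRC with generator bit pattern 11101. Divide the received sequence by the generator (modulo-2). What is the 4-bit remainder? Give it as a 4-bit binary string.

Modulo-2 division of 1000010000110 by 11101:
  pos 0: 10000 XOR 11101 = 01101
  pos 1: 11011 XOR 11101 = 00110
  pos 3: 11000 XOR 11101 = 00101
  pos 5: 10100 XOR 11101 = 01001
  pos 6: 10011 XOR 11101 = 01110
  pos 7: 11101 XOR 11101 = 00000
Remainder = 0000 (zero — the frame passes the CRC check).

0000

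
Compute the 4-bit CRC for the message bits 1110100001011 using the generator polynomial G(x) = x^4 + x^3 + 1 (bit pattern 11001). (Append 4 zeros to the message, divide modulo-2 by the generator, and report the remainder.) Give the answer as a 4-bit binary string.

Append 4 zeros: 11101000010110000. Divide by 11001 (XOR where the leading bit is 1):
  pos 0: 11101 XOR 11001 = 00100
  pos 2: 10000 XOR 11001 = 01001
  pos 3: 10010 XOR 11001 = 01011
  pos 4: 10110 XOR 11001 = 01111
  pos 5: 11111 XOR 11001 = 00110
  pos 7: 11001 XOR 11001 = 00000
  pos 12: 10000 XOR 11001 = 01001
Remainder (last 4 bits) = 1001. This is the CRC / FCS.

1001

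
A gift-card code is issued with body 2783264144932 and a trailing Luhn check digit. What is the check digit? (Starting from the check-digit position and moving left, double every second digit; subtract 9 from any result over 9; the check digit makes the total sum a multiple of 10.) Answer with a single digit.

Partial digits right→left: 2 3 9 4 4 1 4 6 2 3 8 7 2
Double every second digit counting from the check-digit position (so the 1st, 3rd, 5th, ... of the partial from the right).
  doubled (with −9 where >9): 4 9 8 8 4 7 4 → sum 44
  kept as-is: 3 4 1 6 3 7 → sum 24
Total = 44 + 24 = 68.
Check digit = (10 − (68 mod 10)) mod 10 = 2.

2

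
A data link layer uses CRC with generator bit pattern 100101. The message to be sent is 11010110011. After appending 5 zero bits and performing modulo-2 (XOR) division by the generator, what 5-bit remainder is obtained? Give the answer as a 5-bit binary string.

Append 5 zeros: 1101011001100000. Divide by 100101 (XOR where the leading bit is 1):
  pos 0: 110101 XOR 100101 = 010000
  pos 1: 100001 XOR 100101 = 000100
  pos 4: 100001 XOR 100101 = 000100
  pos 7: 100100 XOR 100101 = 000001
Remainder (last 5 bits) = 01000. This is the CRC / FCS.

01000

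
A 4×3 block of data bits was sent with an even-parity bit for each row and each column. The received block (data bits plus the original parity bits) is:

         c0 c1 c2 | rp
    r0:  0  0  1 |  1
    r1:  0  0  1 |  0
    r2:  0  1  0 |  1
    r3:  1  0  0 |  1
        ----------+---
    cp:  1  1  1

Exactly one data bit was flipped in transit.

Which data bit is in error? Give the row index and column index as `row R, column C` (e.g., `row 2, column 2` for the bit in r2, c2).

Recompute each row's even parity and compare to rp:
  r0: data parity 1, sent rp 1 → ok
  r1: data parity 1, sent rp 0 → mismatch
  r2: data parity 1, sent rp 1 → ok
  r3: data parity 1, sent rp 1 → ok
Recompute each column's even parity and compare to cp:
  c0: data parity 1, sent cp 1 → ok
  c1: data parity 1, sent cp 1 → ok
  c2: data parity 0, sent cp 1 → mismatch
Exactly one row (r1) and one column (c2) fail → the flipped bit is at their intersection.

row 1, column 2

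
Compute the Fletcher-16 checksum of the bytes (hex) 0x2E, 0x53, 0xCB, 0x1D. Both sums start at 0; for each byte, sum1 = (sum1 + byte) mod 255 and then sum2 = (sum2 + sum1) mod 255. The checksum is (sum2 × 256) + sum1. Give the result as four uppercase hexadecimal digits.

Running sums (mod 255):
  after byte 0 (0x2E): sum1=46, sum2=46
  after byte 1 (0x53): sum1=129, sum2=175
  after byte 2 (0xCB): sum1=77, sum2=252
  after byte 3 (0x1D): sum1=106, sum2=103
Checksum = sum2·256 + sum1 = 103·256 + 106 = 26474 = 0x676A.

676A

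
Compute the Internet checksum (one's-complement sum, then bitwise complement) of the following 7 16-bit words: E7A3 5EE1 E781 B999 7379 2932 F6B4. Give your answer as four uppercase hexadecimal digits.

One's-complement addition (fold any carry out of bit 15 back into bit 0):
  0xE7A3 + 0x5EE1 = 0x14684 → wrap carry → 0x4685
  0x4685 + 0xE781 = 0x12E06 → wrap carry → 0x2E07
  0x2E07 + 0xB999 = 0x0E7A0
  0xE7A0 + 0x7379 = 0x15B19 → wrap carry → 0x5B1A
  0x5B1A + 0x2932 = 0x0844C
  0x844C + 0xF6B4 = 0x17B00 → wrap carry → 0x7B01
One's-complement sum = 0x7B01.
Checksum = ~0x7B01 & 0xFFFF = 0x84FE.

84FE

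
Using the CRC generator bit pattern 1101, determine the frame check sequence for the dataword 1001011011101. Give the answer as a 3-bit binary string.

Append 3 zeros: 1001011011101000. Divide by 1101 (XOR where the leading bit is 1):
  pos 0: 1001 XOR 1101 = 0100
  pos 1: 1000 XOR 1101 = 0101
  pos 2: 1011 XOR 1101 = 0110
  pos 3: 1101 XOR 1101 = 0000
  pos 8: 1110 XOR 1101 = 0011
  pos 10: 1110 XOR 1101 = 0011
  pos 12: 1100 XOR 1101 = 0001
Remainder (last 3 bits) = 001. This is the CRC / FCS.

001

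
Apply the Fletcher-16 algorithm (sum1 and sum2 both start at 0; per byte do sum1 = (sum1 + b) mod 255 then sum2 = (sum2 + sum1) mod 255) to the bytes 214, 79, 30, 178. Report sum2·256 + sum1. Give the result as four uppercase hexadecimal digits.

Running sums (mod 255):
  after byte 0 (214): sum1=214, sum2=214
  after byte 1 (79): sum1=38, sum2=252
  after byte 2 (30): sum1=68, sum2=65
  after byte 3 (178): sum1=246, sum2=56
Checksum = sum2·256 + sum1 = 56·256 + 246 = 14582 = 0x38F6.

38F6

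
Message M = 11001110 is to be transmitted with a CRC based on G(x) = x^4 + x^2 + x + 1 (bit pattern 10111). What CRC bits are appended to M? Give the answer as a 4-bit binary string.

1011

Append 4 zeros: 110011100000. Divide by 10111 (XOR where the leading bit is 1):
  pos 0: 11001 XOR 10111 = 01110
  pos 1: 11101 XOR 10111 = 01010
  pos 2: 10101 XOR 10111 = 00010
  pos 5: 10000 XOR 10111 = 00111
  pos 7: 11100 XOR 10111 = 01011
Remainder (last 4 bits) = 1011. This is the CRC / FCS.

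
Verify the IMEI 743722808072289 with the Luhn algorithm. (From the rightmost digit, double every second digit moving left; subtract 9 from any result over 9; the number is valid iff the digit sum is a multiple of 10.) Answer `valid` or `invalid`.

invalid

From the right, keep odd positions and double even positions (subtract 9 from any doubled value over 9):
  doubled (positions 2,4,...): 7 4 0 0 4 5 8 → sum 28
  kept (positions 1,3,...): 9 2 7 8 8 2 3 7 → sum 46
Total = 74.
74 mod 10 = 4, so the number is invalid.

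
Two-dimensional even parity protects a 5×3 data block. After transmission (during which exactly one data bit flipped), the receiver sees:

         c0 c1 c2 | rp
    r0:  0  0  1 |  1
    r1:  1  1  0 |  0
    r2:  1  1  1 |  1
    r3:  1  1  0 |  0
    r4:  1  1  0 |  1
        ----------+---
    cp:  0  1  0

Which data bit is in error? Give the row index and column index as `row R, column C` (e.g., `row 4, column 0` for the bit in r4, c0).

row 4, column 1

Recompute each row's even parity and compare to rp:
  r0: data parity 1, sent rp 1 → ok
  r1: data parity 0, sent rp 0 → ok
  r2: data parity 1, sent rp 1 → ok
  r3: data parity 0, sent rp 0 → ok
  r4: data parity 0, sent rp 1 → mismatch
Recompute each column's even parity and compare to cp:
  c0: data parity 0, sent cp 0 → ok
  c1: data parity 0, sent cp 1 → mismatch
  c2: data parity 0, sent cp 0 → ok
Exactly one row (r4) and one column (c1) fail → the flipped bit is at their intersection.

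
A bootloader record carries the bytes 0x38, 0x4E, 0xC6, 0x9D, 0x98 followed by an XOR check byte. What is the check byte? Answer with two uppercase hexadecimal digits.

XOR the bytes together:
  start with 0x38
  0x38 ⊕ 0x4E = 0x76
  0x76 ⊕ 0xC6 = 0xB0
  0xB0 ⊕ 0x9D = 0x2D
  0x2D ⊕ 0x98 = 0xB5

B5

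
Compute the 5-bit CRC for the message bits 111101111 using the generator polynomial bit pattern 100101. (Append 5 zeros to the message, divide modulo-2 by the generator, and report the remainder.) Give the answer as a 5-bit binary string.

10010

Append 5 zeros: 11110111100000. Divide by 100101 (XOR where the leading bit is 1):
  pos 0: 111101 XOR 100101 = 011000
  pos 1: 110001 XOR 100101 = 010100
  pos 2: 101001 XOR 100101 = 001100
  pos 4: 110010 XOR 100101 = 010111
  pos 5: 101110 XOR 100101 = 001011
  pos 7: 101100 XOR 100101 = 001001
Remainder (last 5 bits) = 10010. This is the CRC / FCS.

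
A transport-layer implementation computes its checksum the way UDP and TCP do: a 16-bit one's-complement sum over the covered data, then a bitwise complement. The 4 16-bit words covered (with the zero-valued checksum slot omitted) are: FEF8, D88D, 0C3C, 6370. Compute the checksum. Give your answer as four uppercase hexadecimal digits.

One's-complement addition (fold any carry out of bit 15 back into bit 0):
  0xFEF8 + 0xD88D = 0x1D785 → wrap carry → 0xD786
  0xD786 + 0x0C3C = 0x0E3C2
  0xE3C2 + 0x6370 = 0x14732 → wrap carry → 0x4733
One's-complement sum = 0x4733.
Checksum = ~0x4733 & 0xFFFF = 0xB8CC.

B8CC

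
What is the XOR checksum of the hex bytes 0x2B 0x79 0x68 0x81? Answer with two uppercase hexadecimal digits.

BB

XOR the bytes together:
  start with 0x2B
  0x2B ⊕ 0x79 = 0x52
  0x52 ⊕ 0x68 = 0x3A
  0x3A ⊕ 0x81 = 0xBB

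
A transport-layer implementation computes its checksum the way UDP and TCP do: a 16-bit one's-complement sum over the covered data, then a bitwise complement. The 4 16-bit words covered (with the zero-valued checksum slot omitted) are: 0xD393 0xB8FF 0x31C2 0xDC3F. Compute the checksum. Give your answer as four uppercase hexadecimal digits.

One's-complement addition (fold any carry out of bit 15 back into bit 0):
  0xD393 + 0xB8FF = 0x18C92 → wrap carry → 0x8C93
  0x8C93 + 0x31C2 = 0x0BE55
  0xBE55 + 0xDC3F = 0x19A94 → wrap carry → 0x9A95
One's-complement sum = 0x9A95.
Checksum = ~0x9A95 & 0xFFFF = 0x656A.

656A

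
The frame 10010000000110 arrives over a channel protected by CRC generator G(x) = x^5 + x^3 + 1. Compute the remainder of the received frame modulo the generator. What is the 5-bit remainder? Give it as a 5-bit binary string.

00000

Modulo-2 division of 10010000000110 by 101001:
  pos 0: 100100 XOR 101001 = 001101
  pos 2: 110100 XOR 101001 = 011101
  pos 3: 111010 XOR 101001 = 010011
  pos 4: 100110 XOR 101001 = 001111
  pos 6: 111101 XOR 101001 = 010100
  pos 7: 101001 XOR 101001 = 000000
Remainder = 00000 (zero — the frame passes the CRC check).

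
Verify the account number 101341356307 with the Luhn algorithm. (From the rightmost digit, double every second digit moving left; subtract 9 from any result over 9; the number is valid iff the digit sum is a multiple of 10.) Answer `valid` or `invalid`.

From the right, keep odd positions and double even positions (subtract 9 from any doubled value over 9):
  doubled (positions 2,4,...): 0 3 6 8 2 2 → sum 21
  kept (positions 1,3,...): 7 3 5 1 3 0 → sum 19
Total = 40.
40 mod 10 = 0, so the number is valid.

valid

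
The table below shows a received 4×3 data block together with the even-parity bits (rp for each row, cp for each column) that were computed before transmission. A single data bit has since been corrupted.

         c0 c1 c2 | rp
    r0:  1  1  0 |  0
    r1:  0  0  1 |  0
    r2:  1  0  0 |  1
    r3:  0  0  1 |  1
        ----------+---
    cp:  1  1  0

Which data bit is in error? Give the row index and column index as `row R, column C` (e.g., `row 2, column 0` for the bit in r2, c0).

row 1, column 0

Recompute each row's even parity and compare to rp:
  r0: data parity 0, sent rp 0 → ok
  r1: data parity 1, sent rp 0 → mismatch
  r2: data parity 1, sent rp 1 → ok
  r3: data parity 1, sent rp 1 → ok
Recompute each column's even parity and compare to cp:
  c0: data parity 0, sent cp 1 → mismatch
  c1: data parity 1, sent cp 1 → ok
  c2: data parity 0, sent cp 0 → ok
Exactly one row (r1) and one column (c0) fail → the flipped bit is at their intersection.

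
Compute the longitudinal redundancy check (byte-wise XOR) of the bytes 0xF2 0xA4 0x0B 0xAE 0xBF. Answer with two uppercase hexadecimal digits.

XOR the bytes together:
  start with 0xF2
  0xF2 ⊕ 0xA4 = 0x56
  0x56 ⊕ 0x0B = 0x5D
  0x5D ⊕ 0xAE = 0xF3
  0xF3 ⊕ 0xBF = 0x4C

4C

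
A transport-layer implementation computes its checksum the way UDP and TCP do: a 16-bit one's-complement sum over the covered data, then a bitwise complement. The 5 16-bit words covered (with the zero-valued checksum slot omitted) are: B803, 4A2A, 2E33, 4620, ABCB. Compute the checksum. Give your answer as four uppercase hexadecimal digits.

DDB2

One's-complement addition (fold any carry out of bit 15 back into bit 0):
  0xB803 + 0x4A2A = 0x1022D → wrap carry → 0x022E
  0x022E + 0x2E33 = 0x03061
  0x3061 + 0x4620 = 0x07681
  0x7681 + 0xABCB = 0x1224C → wrap carry → 0x224D
One's-complement sum = 0x224D.
Checksum = ~0x224D & 0xFFFF = 0xDDB2.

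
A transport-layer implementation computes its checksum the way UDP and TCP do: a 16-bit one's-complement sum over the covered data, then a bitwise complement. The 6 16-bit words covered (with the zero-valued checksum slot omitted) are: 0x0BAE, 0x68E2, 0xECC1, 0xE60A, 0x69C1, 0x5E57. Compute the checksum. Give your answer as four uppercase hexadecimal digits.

One's-complement addition (fold any carry out of bit 15 back into bit 0):
  0x0BAE + 0x68E2 = 0x07490
  0x7490 + 0xECC1 = 0x16151 → wrap carry → 0x6152
  0x6152 + 0xE60A = 0x1475C → wrap carry → 0x475D
  0x475D + 0x69C1 = 0x0B11E
  0xB11E + 0x5E57 = 0x10F75 → wrap carry → 0x0F76
One's-complement sum = 0x0F76.
Checksum = ~0x0F76 & 0xFFFF = 0xF089.

F089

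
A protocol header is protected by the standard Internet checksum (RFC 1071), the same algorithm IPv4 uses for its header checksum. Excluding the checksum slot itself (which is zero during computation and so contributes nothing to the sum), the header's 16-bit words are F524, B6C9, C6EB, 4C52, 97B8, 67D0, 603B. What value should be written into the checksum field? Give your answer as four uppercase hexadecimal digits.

E10E

One's-complement addition (fold any carry out of bit 15 back into bit 0):
  0xF524 + 0xB6C9 = 0x1ABED → wrap carry → 0xABEE
  0xABEE + 0xC6EB = 0x172D9 → wrap carry → 0x72DA
  0x72DA + 0x4C52 = 0x0BF2C
  0xBF2C + 0x97B8 = 0x156E4 → wrap carry → 0x56E5
  0x56E5 + 0x67D0 = 0x0BEB5
  0xBEB5 + 0x603B = 0x11EF0 → wrap carry → 0x1EF1
One's-complement sum = 0x1EF1.
Checksum = ~0x1EF1 & 0xFFFF = 0xE10E.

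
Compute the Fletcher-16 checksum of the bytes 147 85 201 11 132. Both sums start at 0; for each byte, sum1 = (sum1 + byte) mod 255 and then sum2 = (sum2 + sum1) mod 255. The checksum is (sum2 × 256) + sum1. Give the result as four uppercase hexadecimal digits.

2F42

Running sums (mod 255):
  after byte 0 (147): sum1=147, sum2=147
  after byte 1 (85): sum1=232, sum2=124
  after byte 2 (201): sum1=178, sum2=47
  after byte 3 (11): sum1=189, sum2=236
  after byte 4 (132): sum1=66, sum2=47
Checksum = sum2·256 + sum1 = 47·256 + 66 = 12098 = 0x2F42.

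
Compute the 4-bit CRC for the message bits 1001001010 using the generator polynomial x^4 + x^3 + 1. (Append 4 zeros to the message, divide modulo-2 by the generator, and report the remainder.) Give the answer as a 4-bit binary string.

0000

Append 4 zeros: 10010010100000. Divide by 11001 (XOR where the leading bit is 1):
  pos 0: 10010 XOR 11001 = 01011
  pos 1: 10110 XOR 11001 = 01111
  pos 2: 11111 XOR 11001 = 00110
  pos 4: 11001 XOR 11001 = 00000
Remainder (last 4 bits) = 0000. This is the CRC / FCS.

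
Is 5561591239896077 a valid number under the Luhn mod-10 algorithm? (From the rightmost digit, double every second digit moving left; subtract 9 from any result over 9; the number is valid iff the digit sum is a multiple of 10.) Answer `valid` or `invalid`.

valid

From the right, keep odd positions and double even positions (subtract 9 from any doubled value over 9):
  doubled (positions 2,4,...): 5 3 7 6 2 1 3 1 → sum 28
  kept (positions 1,3,...): 7 0 9 9 2 9 1 5 → sum 42
Total = 70.
70 mod 10 = 0, so the number is valid.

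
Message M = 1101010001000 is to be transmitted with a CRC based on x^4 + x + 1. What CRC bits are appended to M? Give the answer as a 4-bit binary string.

1011

Append 4 zeros: 11010100010000000. Divide by 10011 (XOR where the leading bit is 1):
  pos 0: 11010 XOR 10011 = 01001
  pos 1: 10011 XOR 10011 = 00000
  pos 9: 10000 XOR 10011 = 00011
  pos 12: 11000 XOR 10011 = 01011
Remainder (last 4 bits) = 1011. This is the CRC / FCS.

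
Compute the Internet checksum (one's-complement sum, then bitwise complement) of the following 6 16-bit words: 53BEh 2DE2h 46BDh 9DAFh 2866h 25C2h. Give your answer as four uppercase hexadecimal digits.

One's-complement addition (fold any carry out of bit 15 back into bit 0):
  0x53BE + 0x2DE2 = 0x081A0
  0x81A0 + 0x46BD = 0x0C85D
  0xC85D + 0x9DAF = 0x1660C → wrap carry → 0x660D
  0x660D + 0x2866 = 0x08E73
  0x8E73 + 0x25C2 = 0x0B435
One's-complement sum = 0xB435.
Checksum = ~0xB435 & 0xFFFF = 0x4BCA.

4BCA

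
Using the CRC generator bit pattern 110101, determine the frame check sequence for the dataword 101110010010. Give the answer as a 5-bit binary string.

Append 5 zeros: 10111001001000000. Divide by 110101 (XOR where the leading bit is 1):
  pos 0: 101110 XOR 110101 = 011011
  pos 1: 110110 XOR 110101 = 000011
  pos 5: 111001 XOR 110101 = 001100
  pos 7: 110000 XOR 110101 = 000101
  pos 10: 101000 XOR 110101 = 011101
  pos 11: 111010 XOR 110101 = 001111
Remainder (last 5 bits) = 01111. This is the CRC / FCS.

01111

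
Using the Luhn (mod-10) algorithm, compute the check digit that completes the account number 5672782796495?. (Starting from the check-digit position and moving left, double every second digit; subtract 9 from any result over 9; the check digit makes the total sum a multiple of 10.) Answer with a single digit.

Partial digits right→left: 5 9 4 6 9 7 2 8 7 2 7 6 5
Double every second digit counting from the check-digit position (so the 1st, 3rd, 5th, ... of the partial from the right).
  doubled (with −9 where >9): 1 8 9 4 5 5 1 → sum 33
  kept as-is: 9 6 7 8 2 6 → sum 38
Total = 33 + 38 = 71.
Check digit = (10 − (71 mod 10)) mod 10 = 9.

9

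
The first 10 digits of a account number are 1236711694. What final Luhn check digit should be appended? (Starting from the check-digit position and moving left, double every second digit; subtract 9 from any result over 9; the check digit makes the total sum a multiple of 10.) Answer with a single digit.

Partial digits right→left: 4 9 6 1 1 7 6 3 2 1
Double every second digit counting from the check-digit position (so the 1st, 3rd, 5th, ... of the partial from the right).
  doubled (with −9 where >9): 8 3 2 3 4 → sum 20
  kept as-is: 9 1 7 3 1 → sum 21
Total = 20 + 21 = 41.
Check digit = (10 − (41 mod 10)) mod 10 = 9.

9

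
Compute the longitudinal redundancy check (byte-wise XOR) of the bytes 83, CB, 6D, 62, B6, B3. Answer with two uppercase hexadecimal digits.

42

XOR the bytes together:
  start with 0x83
  0x83 ⊕ 0xCB = 0x48
  0x48 ⊕ 0x6D = 0x25
  0x25 ⊕ 0x62 = 0x47
  0x47 ⊕ 0xB6 = 0xF1
  0xF1 ⊕ 0xB3 = 0x42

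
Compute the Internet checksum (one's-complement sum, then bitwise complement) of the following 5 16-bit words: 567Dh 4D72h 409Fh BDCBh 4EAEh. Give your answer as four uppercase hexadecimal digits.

0EF7

One's-complement addition (fold any carry out of bit 15 back into bit 0):
  0x567D + 0x4D72 = 0x0A3EF
  0xA3EF + 0x409F = 0x0E48E
  0xE48E + 0xBDCB = 0x1A259 → wrap carry → 0xA25A
  0xA25A + 0x4EAE = 0x0F108
One's-complement sum = 0xF108.
Checksum = ~0xF108 & 0xFFFF = 0x0EF7.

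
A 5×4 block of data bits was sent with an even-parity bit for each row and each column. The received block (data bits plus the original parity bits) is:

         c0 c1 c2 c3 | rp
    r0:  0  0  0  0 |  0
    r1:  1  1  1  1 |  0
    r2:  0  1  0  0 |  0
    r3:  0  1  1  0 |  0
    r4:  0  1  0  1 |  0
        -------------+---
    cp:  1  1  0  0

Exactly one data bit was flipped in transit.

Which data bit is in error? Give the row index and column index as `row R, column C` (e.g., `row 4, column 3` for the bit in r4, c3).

Recompute each row's even parity and compare to rp:
  r0: data parity 0, sent rp 0 → ok
  r1: data parity 0, sent rp 0 → ok
  r2: data parity 1, sent rp 0 → mismatch
  r3: data parity 0, sent rp 0 → ok
  r4: data parity 0, sent rp 0 → ok
Recompute each column's even parity and compare to cp:
  c0: data parity 1, sent cp 1 → ok
  c1: data parity 0, sent cp 1 → mismatch
  c2: data parity 0, sent cp 0 → ok
  c3: data parity 0, sent cp 0 → ok
Exactly one row (r2) and one column (c1) fail → the flipped bit is at their intersection.

row 2, column 1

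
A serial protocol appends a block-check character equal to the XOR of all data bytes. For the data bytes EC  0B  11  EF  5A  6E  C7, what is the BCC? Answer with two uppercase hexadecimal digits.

XOR the bytes together:
  start with 0xEC
  0xEC ⊕ 0x0B = 0xE7
  0xE7 ⊕ 0x11 = 0xF6
  0xF6 ⊕ 0xEF = 0x19
  0x19 ⊕ 0x5A = 0x43
  0x43 ⊕ 0x6E = 0x2D
  0x2D ⊕ 0xC7 = 0xEA

EA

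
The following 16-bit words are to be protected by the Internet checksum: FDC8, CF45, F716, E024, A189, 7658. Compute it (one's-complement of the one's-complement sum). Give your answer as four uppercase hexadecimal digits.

43D3

One's-complement addition (fold any carry out of bit 15 back into bit 0):
  0xFDC8 + 0xCF45 = 0x1CD0D → wrap carry → 0xCD0E
  0xCD0E + 0xF716 = 0x1C424 → wrap carry → 0xC425
  0xC425 + 0xE024 = 0x1A449 → wrap carry → 0xA44A
  0xA44A + 0xA189 = 0x145D3 → wrap carry → 0x45D4
  0x45D4 + 0x7658 = 0x0BC2C
One's-complement sum = 0xBC2C.
Checksum = ~0xBC2C & 0xFFFF = 0x43D3.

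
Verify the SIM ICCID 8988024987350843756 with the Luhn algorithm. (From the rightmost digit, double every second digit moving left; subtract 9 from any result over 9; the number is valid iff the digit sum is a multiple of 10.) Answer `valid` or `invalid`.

invalid

From the right, keep odd positions and double even positions (subtract 9 from any doubled value over 9):
  doubled (positions 2,4,...): 1 6 7 1 5 9 4 7 9 → sum 49
  kept (positions 1,3,...): 6 7 4 0 3 8 4 0 8 8 → sum 48
Total = 97.
97 mod 10 = 7, so the number is invalid.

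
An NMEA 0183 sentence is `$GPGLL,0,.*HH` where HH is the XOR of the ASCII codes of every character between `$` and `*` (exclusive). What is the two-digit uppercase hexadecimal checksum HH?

4E

XOR the ASCII codes of the payload characters:
  'G' = 0x47 → acc = 0x47
  'P' = 0x50 → acc = 0x17
  'G' = 0x47 → acc = 0x50
  'L' = 0x4C → acc = 0x1C
  'L' = 0x4C → acc = 0x50
  ',' = 0x2C → acc = 0x7C
  '0' = 0x30 → acc = 0x4C
  ',' = 0x2C → acc = 0x60
  '.' = 0x2E → acc = 0x4E
Checksum = 0x4E.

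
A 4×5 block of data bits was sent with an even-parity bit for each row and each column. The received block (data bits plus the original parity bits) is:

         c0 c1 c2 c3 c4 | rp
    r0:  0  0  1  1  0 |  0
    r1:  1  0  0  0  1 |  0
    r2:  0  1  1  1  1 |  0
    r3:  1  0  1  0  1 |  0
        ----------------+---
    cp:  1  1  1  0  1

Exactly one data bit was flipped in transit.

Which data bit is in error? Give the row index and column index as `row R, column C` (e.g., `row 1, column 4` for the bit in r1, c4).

Recompute each row's even parity and compare to rp:
  r0: data parity 0, sent rp 0 → ok
  r1: data parity 0, sent rp 0 → ok
  r2: data parity 0, sent rp 0 → ok
  r3: data parity 1, sent rp 0 → mismatch
Recompute each column's even parity and compare to cp:
  c0: data parity 0, sent cp 1 → mismatch
  c1: data parity 1, sent cp 1 → ok
  c2: data parity 1, sent cp 1 → ok
  c3: data parity 0, sent cp 0 → ok
  c4: data parity 1, sent cp 1 → ok
Exactly one row (r3) and one column (c0) fail → the flipped bit is at their intersection.

row 3, column 0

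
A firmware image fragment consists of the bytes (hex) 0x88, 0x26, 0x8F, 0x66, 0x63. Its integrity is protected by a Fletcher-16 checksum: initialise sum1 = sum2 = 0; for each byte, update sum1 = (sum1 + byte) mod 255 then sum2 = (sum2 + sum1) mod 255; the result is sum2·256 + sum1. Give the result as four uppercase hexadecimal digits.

2208

Running sums (mod 255):
  after byte 0 (0x88): sum1=136, sum2=136
  after byte 1 (0x26): sum1=174, sum2=55
  after byte 2 (0x8F): sum1=62, sum2=117
  after byte 3 (0x66): sum1=164, sum2=26
  after byte 4 (0x63): sum1=8, sum2=34
Checksum = sum2·256 + sum1 = 34·256 + 8 = 8712 = 0x2208.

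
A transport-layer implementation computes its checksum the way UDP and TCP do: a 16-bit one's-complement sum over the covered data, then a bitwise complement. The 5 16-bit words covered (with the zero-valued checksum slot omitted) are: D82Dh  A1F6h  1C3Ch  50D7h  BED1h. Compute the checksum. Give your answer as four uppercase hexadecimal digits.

59F6

One's-complement addition (fold any carry out of bit 15 back into bit 0):
  0xD82D + 0xA1F6 = 0x17A23 → wrap carry → 0x7A24
  0x7A24 + 0x1C3C = 0x09660
  0x9660 + 0x50D7 = 0x0E737
  0xE737 + 0xBED1 = 0x1A608 → wrap carry → 0xA609
One's-complement sum = 0xA609.
Checksum = ~0xA609 & 0xFFFF = 0x59F6.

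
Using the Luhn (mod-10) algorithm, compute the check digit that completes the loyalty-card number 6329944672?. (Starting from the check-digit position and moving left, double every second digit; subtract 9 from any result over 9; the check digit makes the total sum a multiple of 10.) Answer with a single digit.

Partial digits right→left: 2 7 6 4 4 9 9 2 3 6
Double every second digit counting from the check-digit position (so the 1st, 3rd, 5th, ... of the partial from the right).
  doubled (with −9 where >9): 4 3 8 9 6 → sum 30
  kept as-is: 7 4 9 2 6 → sum 28
Total = 30 + 28 = 58.
Check digit = (10 − (58 mod 10)) mod 10 = 2.

2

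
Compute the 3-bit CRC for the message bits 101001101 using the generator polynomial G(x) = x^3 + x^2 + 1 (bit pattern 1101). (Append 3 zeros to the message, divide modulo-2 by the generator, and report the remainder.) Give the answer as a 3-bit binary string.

Append 3 zeros: 101001101000. Divide by 1101 (XOR where the leading bit is 1):
  pos 0: 1010 XOR 1101 = 0111
  pos 1: 1110 XOR 1101 = 0011
  pos 3: 1111 XOR 1101 = 0010
  pos 5: 1001 XOR 1101 = 0100
  pos 6: 1000 XOR 1101 = 0101
  pos 7: 1010 XOR 1101 = 0111
  pos 8: 1110 XOR 1101 = 0011
Remainder (last 3 bits) = 011. This is the CRC / FCS.

011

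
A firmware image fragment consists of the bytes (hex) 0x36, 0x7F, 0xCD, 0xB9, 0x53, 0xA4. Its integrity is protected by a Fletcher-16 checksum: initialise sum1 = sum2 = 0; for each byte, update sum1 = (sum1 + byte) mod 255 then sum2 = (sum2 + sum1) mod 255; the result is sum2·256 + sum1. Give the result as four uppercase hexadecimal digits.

7235

Running sums (mod 255):
  after byte 0 (0x36): sum1=54, sum2=54
  after byte 1 (0x7F): sum1=181, sum2=235
  after byte 2 (0xCD): sum1=131, sum2=111
  after byte 3 (0xB9): sum1=61, sum2=172
  after byte 4 (0x53): sum1=144, sum2=61
  after byte 5 (0xA4): sum1=53, sum2=114
Checksum = sum2·256 + sum1 = 114·256 + 53 = 29237 = 0x7235.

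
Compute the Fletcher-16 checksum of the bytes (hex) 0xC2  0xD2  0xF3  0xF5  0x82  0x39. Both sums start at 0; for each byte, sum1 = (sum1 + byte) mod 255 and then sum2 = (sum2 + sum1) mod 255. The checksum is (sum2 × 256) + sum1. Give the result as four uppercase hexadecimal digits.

9E3B

Running sums (mod 255):
  after byte 0 (0xC2): sum1=194, sum2=194
  after byte 1 (0xD2): sum1=149, sum2=88
  after byte 2 (0xF3): sum1=137, sum2=225
  after byte 3 (0xF5): sum1=127, sum2=97
  after byte 4 (0x82): sum1=2, sum2=99
  after byte 5 (0x39): sum1=59, sum2=158
Checksum = sum2·256 + sum1 = 158·256 + 59 = 40507 = 0x9E3B.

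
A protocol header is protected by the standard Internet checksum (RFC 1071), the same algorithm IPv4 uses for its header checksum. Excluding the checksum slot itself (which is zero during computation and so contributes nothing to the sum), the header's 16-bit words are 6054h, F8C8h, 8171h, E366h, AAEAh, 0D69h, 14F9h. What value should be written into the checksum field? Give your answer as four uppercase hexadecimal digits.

74BD

One's-complement addition (fold any carry out of bit 15 back into bit 0):
  0x6054 + 0xF8C8 = 0x1591C → wrap carry → 0x591D
  0x591D + 0x8171 = 0x0DA8E
  0xDA8E + 0xE366 = 0x1BDF4 → wrap carry → 0xBDF5
  0xBDF5 + 0xAAEA = 0x168DF → wrap carry → 0x68E0
  0x68E0 + 0x0D69 = 0x07649
  0x7649 + 0x14F9 = 0x08B42
One's-complement sum = 0x8B42.
Checksum = ~0x8B42 & 0xFFFF = 0x74BD.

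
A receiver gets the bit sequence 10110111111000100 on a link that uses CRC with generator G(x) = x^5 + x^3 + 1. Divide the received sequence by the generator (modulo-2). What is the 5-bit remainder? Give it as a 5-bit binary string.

11010

Modulo-2 division of 10110111111000100 by 101001:
  pos 0: 101101 XOR 101001 = 000100
  pos 3: 100111 XOR 101001 = 001110
  pos 5: 111011 XOR 101001 = 010010
  pos 6: 100100 XOR 101001 = 001101
  pos 8: 110100 XOR 101001 = 011101
  pos 9: 111011 XOR 101001 = 010010
  pos 10: 100100 XOR 101001 = 001101
Remainder = 11010 (nonzero — an error is detected).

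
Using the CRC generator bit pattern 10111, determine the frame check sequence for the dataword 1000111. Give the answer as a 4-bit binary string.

Append 4 zeros: 10001110000. Divide by 10111 (XOR where the leading bit is 1):
  pos 0: 10001 XOR 10111 = 00110
  pos 2: 11011 XOR 10111 = 01100
  pos 3: 11000 XOR 10111 = 01111
  pos 4: 11110 XOR 10111 = 01001
  pos 5: 10010 XOR 10111 = 00101
Remainder (last 4 bits) = 1010. This is the CRC / FCS.

1010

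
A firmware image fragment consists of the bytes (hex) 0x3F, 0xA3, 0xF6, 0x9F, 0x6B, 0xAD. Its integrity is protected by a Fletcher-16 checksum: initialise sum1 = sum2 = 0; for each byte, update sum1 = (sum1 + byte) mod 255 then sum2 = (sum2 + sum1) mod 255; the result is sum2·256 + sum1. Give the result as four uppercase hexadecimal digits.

Running sums (mod 255):
  after byte 0 (0x3F): sum1=63, sum2=63
  after byte 1 (0xA3): sum1=226, sum2=34
  after byte 2 (0xF6): sum1=217, sum2=251
  after byte 3 (0x9F): sum1=121, sum2=117
  after byte 4 (0x6B): sum1=228, sum2=90
  after byte 5 (0xAD): sum1=146, sum2=236
Checksum = sum2·256 + sum1 = 236·256 + 146 = 60562 = 0xEC92.

EC92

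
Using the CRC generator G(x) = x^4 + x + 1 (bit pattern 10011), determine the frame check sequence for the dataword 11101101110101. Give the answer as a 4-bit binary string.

0010

Append 4 zeros: 111011011101010000. Divide by 10011 (XOR where the leading bit is 1):
  pos 0: 11101 XOR 10011 = 01110
  pos 1: 11101 XOR 10011 = 01110
  pos 2: 11100 XOR 10011 = 01111
  pos 3: 11111 XOR 10011 = 01100
  pos 4: 11001 XOR 10011 = 01010
  pos 5: 10101 XOR 10011 = 00110
  pos 7: 11001 XOR 10011 = 01010
  pos 8: 10100 XOR 10011 = 00111
  pos 10: 11110 XOR 10011 = 01101
  pos 11: 11010 XOR 10011 = 01001
  pos 12: 10010 XOR 10011 = 00001
Remainder (last 4 bits) = 0010. This is the CRC / FCS.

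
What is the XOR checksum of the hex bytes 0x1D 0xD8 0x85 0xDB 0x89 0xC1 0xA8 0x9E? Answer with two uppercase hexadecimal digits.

E5

XOR the bytes together:
  start with 0x1D
  0x1D ⊕ 0xD8 = 0xC5
  0xC5 ⊕ 0x85 = 0x40
  0x40 ⊕ 0xDB = 0x9B
  0x9B ⊕ 0x89 = 0x12
  0x12 ⊕ 0xC1 = 0xD3
  0xD3 ⊕ 0xA8 = 0x7B
  0x7B ⊕ 0x9E = 0xE5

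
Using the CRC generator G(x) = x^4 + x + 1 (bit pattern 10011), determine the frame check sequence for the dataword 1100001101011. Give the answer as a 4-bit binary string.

0000

Append 4 zeros: 11000011010110000. Divide by 10011 (XOR where the leading bit is 1):
  pos 0: 11000 XOR 10011 = 01011
  pos 1: 10110 XOR 10011 = 00101
  pos 3: 10111 XOR 10011 = 00100
  pos 5: 10001 XOR 10011 = 00010
  pos 8: 10011 XOR 10011 = 00000
Remainder (last 4 bits) = 0000. This is the CRC / FCS.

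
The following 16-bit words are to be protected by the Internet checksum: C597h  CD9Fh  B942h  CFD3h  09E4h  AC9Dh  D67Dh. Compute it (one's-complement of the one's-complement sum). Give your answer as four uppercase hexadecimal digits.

One's-complement addition (fold any carry out of bit 15 back into bit 0):
  0xC597 + 0xCD9F = 0x19336 → wrap carry → 0x9337
  0x9337 + 0xB942 = 0x14C79 → wrap carry → 0x4C7A
  0x4C7A + 0xCFD3 = 0x11C4D → wrap carry → 0x1C4E
  0x1C4E + 0x09E4 = 0x02632
  0x2632 + 0xAC9D = 0x0D2CF
  0xD2CF + 0xD67D = 0x1A94C → wrap carry → 0xA94D
One's-complement sum = 0xA94D.
Checksum = ~0xA94D & 0xFFFF = 0x56B2.

56B2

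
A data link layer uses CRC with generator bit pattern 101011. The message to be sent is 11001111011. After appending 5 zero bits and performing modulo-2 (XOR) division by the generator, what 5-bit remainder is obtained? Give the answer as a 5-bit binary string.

Append 5 zeros: 1100111101100000. Divide by 101011 (XOR where the leading bit is 1):
  pos 0: 110011 XOR 101011 = 011000
  pos 1: 110001 XOR 101011 = 011010
  pos 2: 110101 XOR 101011 = 011110
  pos 3: 111100 XOR 101011 = 010111
  pos 4: 101111 XOR 101011 = 000100
  pos 7: 100100 XOR 101011 = 001111
  pos 9: 111100 XOR 101011 = 010111
  pos 10: 101110 XOR 101011 = 000101
Remainder (last 5 bits) = 00101. This is the CRC / FCS.

00101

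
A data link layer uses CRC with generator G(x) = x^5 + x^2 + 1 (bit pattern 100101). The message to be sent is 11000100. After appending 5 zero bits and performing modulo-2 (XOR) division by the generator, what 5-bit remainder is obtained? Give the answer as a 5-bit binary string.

11101

Append 5 zeros: 1100010000000. Divide by 100101 (XOR where the leading bit is 1):
  pos 0: 110001 XOR 100101 = 010100
  pos 1: 101000 XOR 100101 = 001101
  pos 3: 110100 XOR 100101 = 010001
  pos 4: 100010 XOR 100101 = 000111
  pos 7: 111000 XOR 100101 = 011101
Remainder (last 5 bits) = 11101. This is the CRC / FCS.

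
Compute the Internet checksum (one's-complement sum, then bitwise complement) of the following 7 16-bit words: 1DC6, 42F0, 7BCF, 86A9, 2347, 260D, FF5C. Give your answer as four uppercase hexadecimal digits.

541F

One's-complement addition (fold any carry out of bit 15 back into bit 0):
  0x1DC6 + 0x42F0 = 0x060B6
  0x60B6 + 0x7BCF = 0x0DC85
  0xDC85 + 0x86A9 = 0x1632E → wrap carry → 0x632F
  0x632F + 0x2347 = 0x08676
  0x8676 + 0x260D = 0x0AC83
  0xAC83 + 0xFF5C = 0x1ABDF → wrap carry → 0xABE0
One's-complement sum = 0xABE0.
Checksum = ~0xABE0 & 0xFFFF = 0x541F.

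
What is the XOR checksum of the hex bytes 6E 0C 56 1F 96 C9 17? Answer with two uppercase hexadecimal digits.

XOR the bytes together:
  start with 0x6E
  0x6E ⊕ 0x0C = 0x62
  0x62 ⊕ 0x56 = 0x34
  0x34 ⊕ 0x1F = 0x2B
  0x2B ⊕ 0x96 = 0xBD
  0xBD ⊕ 0xC9 = 0x74
  0x74 ⊕ 0x17 = 0x63

63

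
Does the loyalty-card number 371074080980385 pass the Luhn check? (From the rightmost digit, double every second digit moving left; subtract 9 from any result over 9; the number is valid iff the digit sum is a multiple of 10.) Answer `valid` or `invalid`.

invalid

From the right, keep odd positions and double even positions (subtract 9 from any doubled value over 9):
  doubled (positions 2,4,...): 7 0 9 7 8 0 5 → sum 36
  kept (positions 1,3,...): 5 3 8 0 0 7 1 3 → sum 27
Total = 63.
63 mod 10 = 3, so the number is invalid.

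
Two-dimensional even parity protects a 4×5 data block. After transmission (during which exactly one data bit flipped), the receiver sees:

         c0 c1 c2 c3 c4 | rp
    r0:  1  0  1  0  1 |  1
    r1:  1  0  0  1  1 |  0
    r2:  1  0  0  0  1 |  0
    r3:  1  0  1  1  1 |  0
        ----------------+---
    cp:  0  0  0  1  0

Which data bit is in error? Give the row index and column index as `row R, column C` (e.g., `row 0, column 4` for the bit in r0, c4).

row 1, column 3

Recompute each row's even parity and compare to rp:
  r0: data parity 1, sent rp 1 → ok
  r1: data parity 1, sent rp 0 → mismatch
  r2: data parity 0, sent rp 0 → ok
  r3: data parity 0, sent rp 0 → ok
Recompute each column's even parity and compare to cp:
  c0: data parity 0, sent cp 0 → ok
  c1: data parity 0, sent cp 0 → ok
  c2: data parity 0, sent cp 0 → ok
  c3: data parity 0, sent cp 1 → mismatch
  c4: data parity 0, sent cp 0 → ok
Exactly one row (r1) and one column (c3) fail → the flipped bit is at their intersection.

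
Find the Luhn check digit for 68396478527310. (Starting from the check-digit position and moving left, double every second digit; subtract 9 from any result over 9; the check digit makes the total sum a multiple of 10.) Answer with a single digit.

Partial digits right→left: 0 1 3 7 2 5 8 7 4 6 9 3 8 6
Double every second digit counting from the check-digit position (so the 1st, 3rd, 5th, ... of the partial from the right).
  doubled (with −9 where >9): 0 6 4 7 8 9 7 → sum 41
  kept as-is: 1 7 5 7 6 3 6 → sum 35
Total = 41 + 35 = 76.
Check digit = (10 − (76 mod 10)) mod 10 = 4.

4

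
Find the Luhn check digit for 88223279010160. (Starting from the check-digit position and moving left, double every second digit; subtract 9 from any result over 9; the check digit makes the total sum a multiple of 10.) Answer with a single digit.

Partial digits right→left: 0 6 1 0 1 0 9 7 2 3 2 2 8 8
Double every second digit counting from the check-digit position (so the 1st, 3rd, 5th, ... of the partial from the right).
  doubled (with −9 where >9): 0 2 2 9 4 4 7 → sum 28
  kept as-is: 6 0 0 7 3 2 8 → sum 26
Total = 28 + 26 = 54.
Check digit = (10 − (54 mod 10)) mod 10 = 6.

6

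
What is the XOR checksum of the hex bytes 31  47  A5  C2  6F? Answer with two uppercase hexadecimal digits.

7E

XOR the bytes together:
  start with 0x31
  0x31 ⊕ 0x47 = 0x76
  0x76 ⊕ 0xA5 = 0xD3
  0xD3 ⊕ 0xC2 = 0x11
  0x11 ⊕ 0x6F = 0x7E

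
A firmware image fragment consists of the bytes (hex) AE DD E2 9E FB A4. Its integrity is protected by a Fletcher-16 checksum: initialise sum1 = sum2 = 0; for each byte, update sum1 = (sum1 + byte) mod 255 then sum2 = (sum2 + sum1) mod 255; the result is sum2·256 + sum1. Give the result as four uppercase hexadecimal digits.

71AE

Running sums (mod 255):
  after byte 0 (AE): sum1=174, sum2=174
  after byte 1 (DD): sum1=140, sum2=59
  after byte 2 (E2): sum1=111, sum2=170
  after byte 3 (9E): sum1=14, sum2=184
  after byte 4 (FB): sum1=10, sum2=194
  after byte 5 (A4): sum1=174, sum2=113
Checksum = sum2·256 + sum1 = 113·256 + 174 = 29102 = 0x71AE.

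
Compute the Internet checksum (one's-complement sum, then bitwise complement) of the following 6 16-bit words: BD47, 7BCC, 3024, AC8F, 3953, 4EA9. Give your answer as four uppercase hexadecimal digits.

623B

One's-complement addition (fold any carry out of bit 15 back into bit 0):
  0xBD47 + 0x7BCC = 0x13913 → wrap carry → 0x3914
  0x3914 + 0x3024 = 0x06938
  0x6938 + 0xAC8F = 0x115C7 → wrap carry → 0x15C8
  0x15C8 + 0x3953 = 0x04F1B
  0x4F1B + 0x4EA9 = 0x09DC4
One's-complement sum = 0x9DC4.
Checksum = ~0x9DC4 & 0xFFFF = 0x623B.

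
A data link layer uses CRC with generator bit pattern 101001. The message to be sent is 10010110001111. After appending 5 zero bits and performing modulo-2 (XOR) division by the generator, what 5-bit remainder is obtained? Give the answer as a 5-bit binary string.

Append 5 zeros: 1001011000111100000. Divide by 101001 (XOR where the leading bit is 1):
  pos 0: 100101 XOR 101001 = 001100
  pos 2: 110010 XOR 101001 = 011011
  pos 3: 110110 XOR 101001 = 011111
  pos 4: 111110 XOR 101001 = 010111
  pos 5: 101111 XOR 101001 = 000110
  pos 8: 110111 XOR 101001 = 011110
  pos 9: 111100 XOR 101001 = 010101
  pos 10: 101010 XOR 101001 = 000011
Remainder (last 5 bits) = 11000. This is the CRC / FCS.

11000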